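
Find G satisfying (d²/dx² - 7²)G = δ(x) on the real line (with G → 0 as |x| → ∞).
-\frac{e^{-7|x|}}{14}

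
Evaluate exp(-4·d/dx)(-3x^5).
- 3 x^{5} + 60 x^{4} - 480 x^{3} + 1920 x^{2} - 3840 x + 3072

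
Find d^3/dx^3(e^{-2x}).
- 8 e^{- 2 x}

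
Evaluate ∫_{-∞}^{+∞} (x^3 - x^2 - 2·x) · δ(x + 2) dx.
-8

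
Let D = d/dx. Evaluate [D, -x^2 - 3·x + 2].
- 2 x - 3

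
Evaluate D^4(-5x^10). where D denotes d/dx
- 25200 x^{6}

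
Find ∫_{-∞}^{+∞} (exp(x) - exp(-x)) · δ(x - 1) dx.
2 \sinh{\left(1 \right)}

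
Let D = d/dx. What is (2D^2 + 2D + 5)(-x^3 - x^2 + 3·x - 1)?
- 5 x^{3} - 11 x^{2} - x - 3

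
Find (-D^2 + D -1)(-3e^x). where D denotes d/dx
3 e^{x}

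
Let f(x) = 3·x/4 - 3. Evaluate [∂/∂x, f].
\frac{3}{4}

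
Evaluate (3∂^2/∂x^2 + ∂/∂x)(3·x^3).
9 x \left(x + 6\right)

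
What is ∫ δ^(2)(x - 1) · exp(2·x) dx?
4 e^{2}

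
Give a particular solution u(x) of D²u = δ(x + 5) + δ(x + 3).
\frac{|x + 5|}{2} + \frac{|x + 3|}{2}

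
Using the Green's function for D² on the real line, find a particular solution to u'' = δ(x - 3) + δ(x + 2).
\frac{|x - 3|}{2} + \frac{|x + 2|}{2}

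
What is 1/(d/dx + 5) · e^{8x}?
\frac{e^{8 x}}{13}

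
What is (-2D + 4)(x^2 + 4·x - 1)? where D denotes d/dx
4 x^{2} + 12 x - 12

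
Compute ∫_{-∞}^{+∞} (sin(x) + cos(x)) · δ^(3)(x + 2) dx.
\cos{\left(2 \right)} + \sin{\left(2 \right)}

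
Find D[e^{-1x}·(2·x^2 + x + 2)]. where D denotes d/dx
\left(- 2 x^{2} + 3 x - 1\right) e^{- x}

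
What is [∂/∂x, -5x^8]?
- 40 x^{7}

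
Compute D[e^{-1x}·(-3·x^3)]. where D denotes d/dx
3 x^{2} \left(x - 3\right) e^{- x}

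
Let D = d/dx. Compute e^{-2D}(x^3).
x^{3} - 6 x^{2} + 12 x - 8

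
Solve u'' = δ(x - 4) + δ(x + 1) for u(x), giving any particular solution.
\frac{|x - 4|}{2} + \frac{|x + 1|}{2}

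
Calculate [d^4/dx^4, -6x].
-24\frac{d^{3}}{dx^{3}}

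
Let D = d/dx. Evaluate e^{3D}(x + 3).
x + 6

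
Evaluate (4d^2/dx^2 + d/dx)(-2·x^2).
- 4 x - 16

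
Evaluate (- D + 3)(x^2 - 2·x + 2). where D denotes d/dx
3 x^{2} - 8 x + 8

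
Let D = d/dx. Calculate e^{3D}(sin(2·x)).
\sin{\left(2 x + 6 \right)}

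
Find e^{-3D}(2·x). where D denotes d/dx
2 x - 6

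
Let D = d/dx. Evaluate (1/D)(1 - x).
- \frac{x^{2}}{2} + x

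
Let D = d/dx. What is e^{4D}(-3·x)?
- 3 x - 12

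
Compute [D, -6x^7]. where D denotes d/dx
- 42 x^{6}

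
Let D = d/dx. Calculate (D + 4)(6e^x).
30 e^{x}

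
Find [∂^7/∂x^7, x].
7\frac{d^{6}}{dx^{6}}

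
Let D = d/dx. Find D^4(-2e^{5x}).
- 1250 e^{5 x}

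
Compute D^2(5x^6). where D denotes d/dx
150 x^{4}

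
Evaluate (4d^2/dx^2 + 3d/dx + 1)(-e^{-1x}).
- 2 e^{- x}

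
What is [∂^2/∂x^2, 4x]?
8\frac{d}{dx}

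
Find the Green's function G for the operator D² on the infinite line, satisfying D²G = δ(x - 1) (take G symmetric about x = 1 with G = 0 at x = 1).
\frac{|x - 1|}{2}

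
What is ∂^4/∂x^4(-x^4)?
-24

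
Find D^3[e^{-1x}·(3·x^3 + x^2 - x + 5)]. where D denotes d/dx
\left(- 3 x^{3} + 26 x^{2} - 47 x + 4\right) e^{- x}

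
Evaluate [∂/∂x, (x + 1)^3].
3 \left(x + 1\right)^{2}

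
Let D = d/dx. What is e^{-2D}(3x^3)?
3 x^{3} - 18 x^{2} + 36 x - 24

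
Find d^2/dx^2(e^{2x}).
4 e^{2 x}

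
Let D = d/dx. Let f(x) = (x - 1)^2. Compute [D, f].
2 x - 2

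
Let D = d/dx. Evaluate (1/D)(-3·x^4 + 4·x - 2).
- \frac{3 x^{5}}{5} + 2 x^{2} - 2 x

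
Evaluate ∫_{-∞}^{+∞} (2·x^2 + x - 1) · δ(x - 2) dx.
9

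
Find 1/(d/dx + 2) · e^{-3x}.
- e^{- 3 x}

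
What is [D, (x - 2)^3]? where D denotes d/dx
3 \left(x - 2\right)^{2}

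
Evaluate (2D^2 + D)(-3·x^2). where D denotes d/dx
- 6 x - 12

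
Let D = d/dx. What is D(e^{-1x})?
- e^{- x}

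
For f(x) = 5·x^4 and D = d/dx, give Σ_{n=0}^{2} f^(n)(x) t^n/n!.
5 x^{2} \left(6 t^{2} + 4 t x + x^{2}\right)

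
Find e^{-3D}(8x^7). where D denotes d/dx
8 x^{7} - 168 x^{6} + 1512 x^{5} - 7560 x^{4} + 22680 x^{3} - 40824 x^{2} + 40824 x - 17496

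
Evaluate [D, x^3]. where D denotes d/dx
3 x^{2}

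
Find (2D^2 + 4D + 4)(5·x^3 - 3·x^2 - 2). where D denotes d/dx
20 x^{3} + 48 x^{2} + 36 x - 20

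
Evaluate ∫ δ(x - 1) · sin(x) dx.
\sin{\left(1 \right)}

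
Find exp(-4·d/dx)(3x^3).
3 x^{3} - 36 x^{2} + 144 x - 192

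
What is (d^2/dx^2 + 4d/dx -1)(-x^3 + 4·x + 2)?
x^{3} - 12 x^{2} - 10 x + 14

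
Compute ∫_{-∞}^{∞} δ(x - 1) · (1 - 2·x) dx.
-1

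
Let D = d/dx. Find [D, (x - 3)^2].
2 x - 6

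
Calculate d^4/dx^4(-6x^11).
- 47520 x^{7}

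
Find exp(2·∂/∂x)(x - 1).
x + 1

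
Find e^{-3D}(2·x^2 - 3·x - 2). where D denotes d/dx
2 x^{2} - 15 x + 25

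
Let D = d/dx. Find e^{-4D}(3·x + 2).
3 x - 10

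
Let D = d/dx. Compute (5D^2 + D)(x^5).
5 x^{3} \left(x + 20\right)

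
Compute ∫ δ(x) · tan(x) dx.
0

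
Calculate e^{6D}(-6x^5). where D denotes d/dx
- 6 x^{5} - 180 x^{4} - 2160 x^{3} - 12960 x^{2} - 38880 x - 46656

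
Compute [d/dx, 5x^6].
30 x^{5}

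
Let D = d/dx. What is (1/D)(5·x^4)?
x^{5}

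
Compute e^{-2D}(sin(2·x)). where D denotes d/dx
\sin{\left(2 x - 4 \right)}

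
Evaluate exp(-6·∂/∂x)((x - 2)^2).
x^{2} - 16 x + 64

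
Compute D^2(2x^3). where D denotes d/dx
12 x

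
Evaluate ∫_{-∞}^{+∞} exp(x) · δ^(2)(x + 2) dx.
e^{-2}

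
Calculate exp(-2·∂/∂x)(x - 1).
x - 3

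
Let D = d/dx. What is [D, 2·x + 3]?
2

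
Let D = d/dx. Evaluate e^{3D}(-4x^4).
- 4 x^{4} - 48 x^{3} - 216 x^{2} - 432 x - 324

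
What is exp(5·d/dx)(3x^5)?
3 x^{5} + 75 x^{4} + 750 x^{3} + 3750 x^{2} + 9375 x + 9375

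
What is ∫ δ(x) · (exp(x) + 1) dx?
2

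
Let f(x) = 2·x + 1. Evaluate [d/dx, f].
2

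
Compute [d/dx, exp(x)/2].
\frac{e^{x}}{2}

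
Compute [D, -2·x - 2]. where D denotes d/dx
-2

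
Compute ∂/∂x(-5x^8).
- 40 x^{7}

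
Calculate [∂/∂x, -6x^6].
- 36 x^{5}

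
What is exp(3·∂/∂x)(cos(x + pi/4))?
\cos{\left(x + \frac{\pi}{4} + 3 \right)}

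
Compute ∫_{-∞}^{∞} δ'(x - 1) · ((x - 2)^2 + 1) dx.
2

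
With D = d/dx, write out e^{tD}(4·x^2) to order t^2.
4 t^{2} + 8 t x + 4 x^{2}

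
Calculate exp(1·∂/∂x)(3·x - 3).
3 x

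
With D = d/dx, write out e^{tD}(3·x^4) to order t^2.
3 x^{2} \left(6 t^{2} + 4 t x + x^{2}\right)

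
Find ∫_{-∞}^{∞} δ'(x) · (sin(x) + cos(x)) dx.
-1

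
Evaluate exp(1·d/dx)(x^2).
x^{2} + 2 x + 1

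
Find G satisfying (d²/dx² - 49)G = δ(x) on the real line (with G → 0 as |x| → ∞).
-\frac{e^{-7|x|}}{14}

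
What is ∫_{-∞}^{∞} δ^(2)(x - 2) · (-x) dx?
0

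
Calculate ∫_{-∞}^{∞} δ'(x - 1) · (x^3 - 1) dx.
-3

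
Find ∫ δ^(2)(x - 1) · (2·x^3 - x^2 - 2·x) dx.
10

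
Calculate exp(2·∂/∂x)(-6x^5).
- 6 x^{5} - 60 x^{4} - 240 x^{3} - 480 x^{2} - 480 x - 192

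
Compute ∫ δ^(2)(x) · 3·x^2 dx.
6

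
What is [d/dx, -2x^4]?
- 8 x^{3}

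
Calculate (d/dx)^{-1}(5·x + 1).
\frac{5 x^{2}}{2} + x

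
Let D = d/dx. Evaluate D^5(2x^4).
0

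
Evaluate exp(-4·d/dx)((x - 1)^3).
x^{3} - 15 x^{2} + 75 x - 125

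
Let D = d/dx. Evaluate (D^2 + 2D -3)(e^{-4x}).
5 e^{- 4 x}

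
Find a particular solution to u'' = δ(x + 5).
\frac{|x + 5|}{2}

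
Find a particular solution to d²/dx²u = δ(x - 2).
\frac{|x - 2|}{2}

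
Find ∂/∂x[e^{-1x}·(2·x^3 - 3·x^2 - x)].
\left(- 2 x^{3} + 9 x^{2} - 5 x - 1\right) e^{- x}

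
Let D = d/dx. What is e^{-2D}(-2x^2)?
- 2 x^{2} + 8 x - 8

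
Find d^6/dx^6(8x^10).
1209600 x^{4}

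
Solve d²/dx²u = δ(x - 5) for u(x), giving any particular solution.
\frac{|x - 5|}{2}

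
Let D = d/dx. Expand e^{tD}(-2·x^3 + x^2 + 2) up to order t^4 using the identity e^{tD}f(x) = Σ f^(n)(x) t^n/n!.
- 2 t^{3} - t^{2} \left(6 x - 1\right) - 2 t x \left(3 x - 1\right) - 2 x^{3} + x^{2} + 2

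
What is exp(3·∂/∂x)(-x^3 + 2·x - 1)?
- x^{3} - 9 x^{2} - 25 x - 22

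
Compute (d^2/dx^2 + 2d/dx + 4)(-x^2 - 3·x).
- 4 x^{2} - 16 x - 8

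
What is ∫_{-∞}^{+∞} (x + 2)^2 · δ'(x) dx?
-4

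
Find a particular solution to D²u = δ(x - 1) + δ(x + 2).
\frac{|x - 1|}{2} + \frac{|x + 2|}{2}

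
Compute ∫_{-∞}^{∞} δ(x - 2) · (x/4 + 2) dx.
\frac{5}{2}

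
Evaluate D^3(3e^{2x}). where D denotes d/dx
24 e^{2 x}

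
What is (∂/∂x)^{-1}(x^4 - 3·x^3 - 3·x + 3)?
\frac{x^{5}}{5} - \frac{3 x^{4}}{4} - \frac{3 x^{2}}{2} + 3 x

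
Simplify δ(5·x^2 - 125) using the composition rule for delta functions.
\frac{\delta(x - 5) + \delta(x + 5)}{50}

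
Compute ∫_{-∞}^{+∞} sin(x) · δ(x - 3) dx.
\sin{\left(3 \right)}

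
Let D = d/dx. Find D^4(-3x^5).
- 360 x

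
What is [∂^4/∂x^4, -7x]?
-28\frac{d^{3}}{dx^{3}}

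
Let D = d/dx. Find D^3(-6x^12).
- 7920 x^{9}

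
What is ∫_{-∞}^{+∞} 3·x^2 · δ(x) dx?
0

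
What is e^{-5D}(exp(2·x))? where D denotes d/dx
e^{2 x - 10}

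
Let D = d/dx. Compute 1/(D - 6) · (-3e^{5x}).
3 e^{5 x}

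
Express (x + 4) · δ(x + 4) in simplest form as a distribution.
0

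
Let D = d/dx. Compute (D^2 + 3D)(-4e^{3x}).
- 72 e^{3 x}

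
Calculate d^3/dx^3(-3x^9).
- 1512 x^{6}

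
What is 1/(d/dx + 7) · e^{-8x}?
- e^{- 8 x}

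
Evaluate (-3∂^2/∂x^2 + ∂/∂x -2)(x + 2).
- 2 x - 3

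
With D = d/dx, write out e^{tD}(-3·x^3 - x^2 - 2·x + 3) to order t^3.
- 3 t^{3} - t^{2} \left(9 x + 1\right) - t \left(9 x^{2} + 2 x + 2\right) - 3 x^{3} - x^{2} - 2 x + 3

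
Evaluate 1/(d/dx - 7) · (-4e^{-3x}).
\frac{2 e^{- 3 x}}{5}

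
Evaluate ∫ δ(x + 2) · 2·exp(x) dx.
\frac{2}{e^{2}}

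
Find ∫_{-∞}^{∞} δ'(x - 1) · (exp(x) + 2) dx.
- e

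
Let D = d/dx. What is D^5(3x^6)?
2160 x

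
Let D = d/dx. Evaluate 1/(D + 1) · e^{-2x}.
- e^{- 2 x}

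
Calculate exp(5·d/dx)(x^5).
x^{5} + 25 x^{4} + 250 x^{3} + 1250 x^{2} + 3125 x + 3125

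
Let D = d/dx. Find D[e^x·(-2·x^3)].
2 x^{2} \left(- x - 3\right) e^{x}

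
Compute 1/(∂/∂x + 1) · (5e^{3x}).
\frac{5 e^{3 x}}{4}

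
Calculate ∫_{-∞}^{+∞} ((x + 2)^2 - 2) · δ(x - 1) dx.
7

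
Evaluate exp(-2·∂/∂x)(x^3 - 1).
x^{3} - 6 x^{2} + 12 x - 9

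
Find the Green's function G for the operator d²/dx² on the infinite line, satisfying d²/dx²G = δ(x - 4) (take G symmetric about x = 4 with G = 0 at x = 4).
\frac{|x - 4|}{2}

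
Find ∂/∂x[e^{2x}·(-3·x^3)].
x^{2} \left(- 6 x - 9\right) e^{2 x}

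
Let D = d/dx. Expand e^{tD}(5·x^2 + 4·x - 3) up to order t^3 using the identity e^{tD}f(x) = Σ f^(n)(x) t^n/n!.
5 t^{2} + 2 t \left(5 x + 2\right) + 5 x^{2} + 4 x - 3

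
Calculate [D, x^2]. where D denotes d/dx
2 x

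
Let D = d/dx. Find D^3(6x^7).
1260 x^{4}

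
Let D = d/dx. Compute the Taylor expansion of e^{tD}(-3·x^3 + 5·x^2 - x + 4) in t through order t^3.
- 3 t^{3} - t^{2} \left(9 x - 5\right) - t \left(9 x^{2} - 10 x + 1\right) - 3 x^{3} + 5 x^{2} - x + 4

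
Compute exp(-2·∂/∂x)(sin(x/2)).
\sin{\left(\frac{x}{2} - 1 \right)}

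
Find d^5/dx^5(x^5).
120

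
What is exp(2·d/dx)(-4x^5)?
- 4 x^{5} - 40 x^{4} - 160 x^{3} - 320 x^{2} - 320 x - 128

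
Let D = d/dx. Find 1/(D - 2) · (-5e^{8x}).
- \frac{5 e^{8 x}}{6}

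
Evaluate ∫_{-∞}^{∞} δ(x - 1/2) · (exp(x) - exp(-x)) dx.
2 \sinh{\left(\frac{1}{2} \right)}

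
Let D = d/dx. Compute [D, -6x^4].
- 24 x^{3}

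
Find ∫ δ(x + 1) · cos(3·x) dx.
\cos{\left(3 \right)}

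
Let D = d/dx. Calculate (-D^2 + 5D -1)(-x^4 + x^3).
x \left(x^{3} - 21 x^{2} + 27 x - 6\right)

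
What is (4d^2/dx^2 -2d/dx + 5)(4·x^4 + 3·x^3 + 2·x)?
20 x^{4} - 17 x^{3} + 174 x^{2} + 82 x - 4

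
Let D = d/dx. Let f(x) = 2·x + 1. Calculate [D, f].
2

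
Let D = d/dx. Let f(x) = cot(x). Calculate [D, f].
- \frac{1}{\sin^{2}{\left(x \right)}}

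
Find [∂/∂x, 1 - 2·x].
-2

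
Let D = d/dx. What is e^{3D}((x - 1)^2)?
x^{2} + 4 x + 4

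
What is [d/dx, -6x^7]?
- 42 x^{6}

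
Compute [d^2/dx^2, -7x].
-14\frac{d}{dx}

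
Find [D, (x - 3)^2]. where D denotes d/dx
2 x - 6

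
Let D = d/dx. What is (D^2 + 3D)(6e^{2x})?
60 e^{2 x}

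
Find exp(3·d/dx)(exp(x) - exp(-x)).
2 \sinh{\left(x + 3 \right)}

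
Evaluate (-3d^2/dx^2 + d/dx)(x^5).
5 x^{3} \left(x - 12\right)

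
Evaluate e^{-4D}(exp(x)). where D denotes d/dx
e^{x - 4}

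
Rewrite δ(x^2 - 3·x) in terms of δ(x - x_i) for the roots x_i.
\frac{\delta(x - 3) + \delta(x)}{3}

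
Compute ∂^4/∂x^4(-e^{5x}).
- 625 e^{5 x}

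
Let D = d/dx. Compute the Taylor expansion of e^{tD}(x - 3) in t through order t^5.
t + x - 3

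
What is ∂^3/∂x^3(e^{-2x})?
- 8 e^{- 2 x}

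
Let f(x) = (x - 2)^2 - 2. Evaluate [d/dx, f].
2 x - 4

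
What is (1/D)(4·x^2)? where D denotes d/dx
\frac{4 x^{3}}{3}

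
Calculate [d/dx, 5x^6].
30 x^{5}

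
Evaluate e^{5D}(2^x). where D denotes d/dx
2^{x + 5}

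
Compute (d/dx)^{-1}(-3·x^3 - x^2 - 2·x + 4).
- \frac{3 x^{4}}{4} - \frac{x^{3}}{3} - x^{2} + 4 x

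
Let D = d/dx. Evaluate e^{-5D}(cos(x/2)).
\cos{\left(\frac{x}{2} - \frac{5}{2} \right)}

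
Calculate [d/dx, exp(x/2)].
\frac{e^{\frac{x}{2}}}{2}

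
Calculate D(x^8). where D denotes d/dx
8 x^{7}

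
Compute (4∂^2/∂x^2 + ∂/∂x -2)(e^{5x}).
103 e^{5 x}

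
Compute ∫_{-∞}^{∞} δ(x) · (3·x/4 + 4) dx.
4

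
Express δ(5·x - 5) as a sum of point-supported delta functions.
\frac{\delta(x - 1)}{5}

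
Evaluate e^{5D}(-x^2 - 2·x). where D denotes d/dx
- x^{2} - 12 x - 35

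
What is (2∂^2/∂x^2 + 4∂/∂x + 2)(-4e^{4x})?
- 200 e^{4 x}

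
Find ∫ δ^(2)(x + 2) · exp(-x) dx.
e^{2}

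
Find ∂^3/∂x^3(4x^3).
24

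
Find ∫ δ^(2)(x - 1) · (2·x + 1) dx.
0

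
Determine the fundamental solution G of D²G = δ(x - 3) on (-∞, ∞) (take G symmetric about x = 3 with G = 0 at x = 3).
\frac{|x - 3|}{2}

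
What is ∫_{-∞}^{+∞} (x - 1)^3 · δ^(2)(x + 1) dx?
-12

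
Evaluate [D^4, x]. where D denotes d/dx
4D^{3}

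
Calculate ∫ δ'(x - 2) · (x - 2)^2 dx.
0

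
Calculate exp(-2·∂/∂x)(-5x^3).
- 5 x^{3} + 30 x^{2} - 60 x + 40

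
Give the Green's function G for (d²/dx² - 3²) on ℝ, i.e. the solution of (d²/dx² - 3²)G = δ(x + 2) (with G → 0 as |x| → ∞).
-\frac{e^{-3|x + 2|}}{6}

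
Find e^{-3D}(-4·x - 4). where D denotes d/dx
8 - 4 x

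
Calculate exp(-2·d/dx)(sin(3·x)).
\sin{\left(3 x - 6 \right)}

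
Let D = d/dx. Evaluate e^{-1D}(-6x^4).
- 6 x^{4} + 24 x^{3} - 36 x^{2} + 24 x - 6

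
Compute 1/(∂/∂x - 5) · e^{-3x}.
- \frac{e^{- 3 x}}{8}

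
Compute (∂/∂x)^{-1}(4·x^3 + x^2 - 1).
x^{4} + \frac{x^{3}}{3} - x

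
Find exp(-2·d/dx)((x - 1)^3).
x^{3} - 9 x^{2} + 27 x - 27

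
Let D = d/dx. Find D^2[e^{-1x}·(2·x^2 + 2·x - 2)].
2 \left(x^{2} - 3 x - 1\right) e^{- x}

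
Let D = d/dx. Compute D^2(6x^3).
36 x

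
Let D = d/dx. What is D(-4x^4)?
- 16 x^{3}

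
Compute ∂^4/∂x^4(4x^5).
480 x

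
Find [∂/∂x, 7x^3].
21 x^{2}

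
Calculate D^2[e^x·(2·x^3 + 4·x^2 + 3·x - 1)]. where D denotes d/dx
\left(2 x^{3} + 16 x^{2} + 31 x + 13\right) e^{x}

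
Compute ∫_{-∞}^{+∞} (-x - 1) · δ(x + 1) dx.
0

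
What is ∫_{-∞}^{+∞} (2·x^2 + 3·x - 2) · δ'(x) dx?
-3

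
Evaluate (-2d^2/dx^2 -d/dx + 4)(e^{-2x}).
- 2 e^{- 2 x}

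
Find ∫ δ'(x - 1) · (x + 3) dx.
-1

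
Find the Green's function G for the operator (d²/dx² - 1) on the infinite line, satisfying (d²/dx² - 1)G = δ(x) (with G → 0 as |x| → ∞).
-\frac{e^{-|x|}}{2}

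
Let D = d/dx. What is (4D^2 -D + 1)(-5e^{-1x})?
- 30 e^{- x}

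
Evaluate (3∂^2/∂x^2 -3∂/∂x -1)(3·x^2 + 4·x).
- 3 x^{2} - 22 x + 6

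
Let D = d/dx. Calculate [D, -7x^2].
- 14 x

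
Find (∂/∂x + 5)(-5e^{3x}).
- 40 e^{3 x}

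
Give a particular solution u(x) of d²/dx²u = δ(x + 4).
\frac{|x + 4|}{2}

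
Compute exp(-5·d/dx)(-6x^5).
- 6 x^{5} + 150 x^{4} - 1500 x^{3} + 7500 x^{2} - 18750 x + 18750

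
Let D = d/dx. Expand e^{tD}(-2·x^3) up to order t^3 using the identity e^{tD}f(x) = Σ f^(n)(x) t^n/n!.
- 2 t^{3} - 6 t^{2} x - 6 t x^{2} - 2 x^{3}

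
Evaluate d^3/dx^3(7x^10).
5040 x^{7}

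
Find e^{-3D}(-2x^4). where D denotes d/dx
- 2 x^{4} + 24 x^{3} - 108 x^{2} + 216 x - 162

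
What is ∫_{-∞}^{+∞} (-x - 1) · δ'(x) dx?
1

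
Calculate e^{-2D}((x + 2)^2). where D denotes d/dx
x^{2}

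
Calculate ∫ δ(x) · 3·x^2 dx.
0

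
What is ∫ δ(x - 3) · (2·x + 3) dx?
9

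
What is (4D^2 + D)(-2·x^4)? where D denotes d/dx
8 x^{2} \left(- x - 12\right)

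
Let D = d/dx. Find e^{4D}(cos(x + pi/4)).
\cos{\left(x + \frac{\pi}{4} + 4 \right)}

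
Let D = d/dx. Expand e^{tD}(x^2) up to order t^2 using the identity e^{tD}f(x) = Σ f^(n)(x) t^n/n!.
t^{2} + 2 t x + x^{2}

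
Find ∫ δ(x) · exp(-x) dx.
1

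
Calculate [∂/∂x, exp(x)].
e^{x}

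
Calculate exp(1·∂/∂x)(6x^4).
6 x^{4} + 24 x^{3} + 36 x^{2} + 24 x + 6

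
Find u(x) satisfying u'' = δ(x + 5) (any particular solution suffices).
\frac{|x + 5|}{2}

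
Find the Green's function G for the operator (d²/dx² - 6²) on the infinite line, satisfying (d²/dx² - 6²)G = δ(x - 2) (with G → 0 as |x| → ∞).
-\frac{e^{-6|x - 2|}}{12}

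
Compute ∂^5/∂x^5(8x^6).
5760 x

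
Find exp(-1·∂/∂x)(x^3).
x^{3} - 3 x^{2} + 3 x - 1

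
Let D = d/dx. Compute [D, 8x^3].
24 x^{2}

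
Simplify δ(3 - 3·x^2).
\frac{\delta(x - 1) + \delta(x + 1)}{6}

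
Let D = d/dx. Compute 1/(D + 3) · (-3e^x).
- \frac{3 e^{x}}{4}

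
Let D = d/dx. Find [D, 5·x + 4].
5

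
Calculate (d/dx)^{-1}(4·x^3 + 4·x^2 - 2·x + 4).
x^{4} + \frac{4 x^{3}}{3} - x^{2} + 4 x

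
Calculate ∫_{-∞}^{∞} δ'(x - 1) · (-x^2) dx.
2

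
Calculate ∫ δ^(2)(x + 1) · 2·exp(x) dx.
\frac{2}{e}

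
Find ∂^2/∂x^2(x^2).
2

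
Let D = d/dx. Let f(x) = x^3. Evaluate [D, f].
3 x^{2}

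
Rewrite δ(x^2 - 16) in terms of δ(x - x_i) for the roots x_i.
\frac{\delta(x - 4) + \delta(x + 4)}{8}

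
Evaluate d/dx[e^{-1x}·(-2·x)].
2 \left(x - 1\right) e^{- x}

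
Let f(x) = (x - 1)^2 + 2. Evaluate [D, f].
2 x - 2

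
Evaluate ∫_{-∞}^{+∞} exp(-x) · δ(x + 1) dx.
e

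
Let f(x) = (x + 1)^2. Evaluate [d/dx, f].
2 x + 2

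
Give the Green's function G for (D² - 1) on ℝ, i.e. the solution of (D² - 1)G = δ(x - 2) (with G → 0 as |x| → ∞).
-\frac{e^{-|x - 2|}}{2}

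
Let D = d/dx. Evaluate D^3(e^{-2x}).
- 8 e^{- 2 x}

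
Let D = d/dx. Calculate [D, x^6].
6 x^{5}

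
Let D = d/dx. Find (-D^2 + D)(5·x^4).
20 x^{2} \left(x - 3\right)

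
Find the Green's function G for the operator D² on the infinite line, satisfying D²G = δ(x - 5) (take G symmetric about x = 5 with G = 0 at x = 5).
\frac{|x - 5|}{2}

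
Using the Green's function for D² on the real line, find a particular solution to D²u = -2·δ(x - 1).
-|x - 1|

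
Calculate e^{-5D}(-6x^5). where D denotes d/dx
- 6 x^{5} + 150 x^{4} - 1500 x^{3} + 7500 x^{2} - 18750 x + 18750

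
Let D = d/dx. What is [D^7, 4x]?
28D^{6}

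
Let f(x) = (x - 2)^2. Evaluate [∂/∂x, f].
2 x - 4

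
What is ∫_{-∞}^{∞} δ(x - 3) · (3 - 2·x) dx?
-3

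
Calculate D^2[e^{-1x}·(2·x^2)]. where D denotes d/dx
2 \left(x^{2} - 4 x + 2\right) e^{- x}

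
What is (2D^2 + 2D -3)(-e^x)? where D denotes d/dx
- e^{x}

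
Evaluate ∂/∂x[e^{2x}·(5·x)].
\left(10 x + 5\right) e^{2 x}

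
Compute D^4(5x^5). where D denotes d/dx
600 x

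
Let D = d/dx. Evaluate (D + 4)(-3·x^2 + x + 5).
- 12 x^{2} - 2 x + 21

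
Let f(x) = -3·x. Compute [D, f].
-3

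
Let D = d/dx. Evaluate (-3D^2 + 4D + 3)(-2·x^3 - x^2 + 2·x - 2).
- 6 x^{3} - 27 x^{2} + 34 x + 8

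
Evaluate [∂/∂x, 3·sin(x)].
3 \cos{\left(x \right)}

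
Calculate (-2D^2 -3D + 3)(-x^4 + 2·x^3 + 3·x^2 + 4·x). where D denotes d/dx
- 3 x^{4} + 18 x^{3} + 15 x^{2} - 30 x - 24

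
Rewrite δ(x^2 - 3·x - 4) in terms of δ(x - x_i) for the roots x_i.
\frac{\delta(x - 4) + \delta(x + 1)}{5}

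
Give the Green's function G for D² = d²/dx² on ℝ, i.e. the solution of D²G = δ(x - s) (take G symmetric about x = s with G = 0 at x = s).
\frac{|x - s|}{2}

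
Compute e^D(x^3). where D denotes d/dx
x^{3} + 3 x^{2} + 3 x + 1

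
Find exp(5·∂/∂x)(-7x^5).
- 7 x^{5} - 175 x^{4} - 1750 x^{3} - 8750 x^{2} - 21875 x - 21875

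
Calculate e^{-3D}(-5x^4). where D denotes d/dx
- 5 x^{4} + 60 x^{3} - 270 x^{2} + 540 x - 405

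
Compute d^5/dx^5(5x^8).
33600 x^{3}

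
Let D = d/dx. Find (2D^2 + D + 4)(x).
4 x + 1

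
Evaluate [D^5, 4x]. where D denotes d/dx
20D^{4}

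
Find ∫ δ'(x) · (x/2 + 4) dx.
- \frac{1}{2}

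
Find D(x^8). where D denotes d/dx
8 x^{7}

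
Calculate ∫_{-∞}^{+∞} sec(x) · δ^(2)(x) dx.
1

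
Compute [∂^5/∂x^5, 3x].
15\frac{d^{4}}{dx^{4}}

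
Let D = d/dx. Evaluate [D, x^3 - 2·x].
3 x^{2} - 2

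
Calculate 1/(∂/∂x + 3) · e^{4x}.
\frac{e^{4 x}}{7}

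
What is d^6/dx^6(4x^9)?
241920 x^{3}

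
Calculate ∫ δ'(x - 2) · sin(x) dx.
- \cos{\left(2 \right)}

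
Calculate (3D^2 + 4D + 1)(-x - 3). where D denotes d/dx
- x - 7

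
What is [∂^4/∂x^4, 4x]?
16\frac{d^{3}}{dx^{3}}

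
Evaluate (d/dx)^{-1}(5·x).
\frac{5 x^{2}}{2}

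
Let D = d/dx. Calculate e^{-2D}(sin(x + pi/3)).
\sin{\left(x - 2 + \frac{\pi}{3} \right)}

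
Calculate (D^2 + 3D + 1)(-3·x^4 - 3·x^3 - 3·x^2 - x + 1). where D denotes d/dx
- 3 x^{4} - 39 x^{3} - 66 x^{2} - 37 x - 8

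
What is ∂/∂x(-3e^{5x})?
- 15 e^{5 x}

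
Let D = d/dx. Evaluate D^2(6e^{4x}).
96 e^{4 x}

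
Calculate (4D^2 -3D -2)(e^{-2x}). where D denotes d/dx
20 e^{- 2 x}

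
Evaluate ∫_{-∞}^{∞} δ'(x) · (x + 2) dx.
-1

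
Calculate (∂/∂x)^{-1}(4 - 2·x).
- x^{2} + 4 x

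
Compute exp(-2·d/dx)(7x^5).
7 x^{5} - 70 x^{4} + 280 x^{3} - 560 x^{2} + 560 x - 224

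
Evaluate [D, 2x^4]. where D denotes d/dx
8 x^{3}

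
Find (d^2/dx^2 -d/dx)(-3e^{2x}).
- 6 e^{2 x}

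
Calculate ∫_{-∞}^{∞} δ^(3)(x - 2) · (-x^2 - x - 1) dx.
0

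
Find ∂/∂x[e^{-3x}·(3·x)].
3 \left(1 - 3 x\right) e^{- 3 x}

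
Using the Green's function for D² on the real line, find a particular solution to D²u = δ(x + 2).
\frac{|x + 2|}{2}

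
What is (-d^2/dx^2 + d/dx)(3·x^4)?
12 x^{2} \left(x - 3\right)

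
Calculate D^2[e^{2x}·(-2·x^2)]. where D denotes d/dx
\left(- 8 x^{2} - 16 x - 4\right) e^{2 x}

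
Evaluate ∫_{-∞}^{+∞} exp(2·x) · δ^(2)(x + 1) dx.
\frac{4}{e^{2}}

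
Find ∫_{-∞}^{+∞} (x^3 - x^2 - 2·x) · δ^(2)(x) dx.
-2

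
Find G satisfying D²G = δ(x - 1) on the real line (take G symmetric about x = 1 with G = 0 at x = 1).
\frac{|x - 1|}{2}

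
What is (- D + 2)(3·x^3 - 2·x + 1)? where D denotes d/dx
6 x^{3} - 9 x^{2} - 4 x + 4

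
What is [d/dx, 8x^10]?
80 x^{9}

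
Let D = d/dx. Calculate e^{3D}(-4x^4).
- 4 x^{4} - 48 x^{3} - 216 x^{2} - 432 x - 324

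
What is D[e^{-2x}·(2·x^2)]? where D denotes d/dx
4 x \left(1 - x\right) e^{- 2 x}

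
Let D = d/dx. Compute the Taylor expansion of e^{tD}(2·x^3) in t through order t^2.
2 x \left(3 t^{2} + 3 t x + x^{2}\right)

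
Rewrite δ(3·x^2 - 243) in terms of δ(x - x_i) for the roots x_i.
\frac{\delta(x - 9) + \delta(x + 9)}{54}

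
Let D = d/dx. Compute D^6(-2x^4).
0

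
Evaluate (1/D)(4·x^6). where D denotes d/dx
\frac{4 x^{7}}{7}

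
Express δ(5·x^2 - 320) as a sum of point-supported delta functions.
\frac{\delta(x - 8) + \delta(x + 8)}{80}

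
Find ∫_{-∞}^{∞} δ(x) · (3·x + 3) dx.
3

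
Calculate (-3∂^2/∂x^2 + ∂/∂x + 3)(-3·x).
- 9 x - 3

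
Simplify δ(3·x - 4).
\frac{\delta(x - 4/3)}{3}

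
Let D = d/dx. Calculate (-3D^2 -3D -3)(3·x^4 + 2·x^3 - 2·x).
- 9 x^{4} - 42 x^{3} - 126 x^{2} - 30 x + 6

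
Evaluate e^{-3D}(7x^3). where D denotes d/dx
7 x^{3} - 63 x^{2} + 189 x - 189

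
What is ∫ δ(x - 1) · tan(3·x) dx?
\tan{\left(3 \right)}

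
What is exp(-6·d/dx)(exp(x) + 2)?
e^{x - 6} + 2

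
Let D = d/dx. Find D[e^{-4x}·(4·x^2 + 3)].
4 \left(- 4 x^{2} + 2 x - 3\right) e^{- 4 x}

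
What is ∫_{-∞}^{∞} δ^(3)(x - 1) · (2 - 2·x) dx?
0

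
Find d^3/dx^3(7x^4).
168 x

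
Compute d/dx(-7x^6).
- 42 x^{5}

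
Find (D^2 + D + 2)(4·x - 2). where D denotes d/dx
8 x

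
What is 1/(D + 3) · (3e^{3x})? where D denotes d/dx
\frac{e^{3 x}}{2}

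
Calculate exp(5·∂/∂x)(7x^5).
7 x^{5} + 175 x^{4} + 1750 x^{3} + 8750 x^{2} + 21875 x + 21875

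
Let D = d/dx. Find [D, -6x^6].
- 36 x^{5}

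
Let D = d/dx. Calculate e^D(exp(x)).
e^{x + 1}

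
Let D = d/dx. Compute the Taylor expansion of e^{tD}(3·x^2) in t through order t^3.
3 t^{2} + 6 t x + 3 x^{2}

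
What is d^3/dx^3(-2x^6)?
- 240 x^{3}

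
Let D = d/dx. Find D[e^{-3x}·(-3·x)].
3 \left(3 x - 1\right) e^{- 3 x}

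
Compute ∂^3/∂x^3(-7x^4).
- 168 x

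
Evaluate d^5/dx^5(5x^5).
600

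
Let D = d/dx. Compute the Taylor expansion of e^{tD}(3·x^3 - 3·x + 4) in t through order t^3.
3 t^{3} + 9 t^{2} x + 3 t \left(3 x^{2} - 1\right) + 3 x^{3} - 3 x + 4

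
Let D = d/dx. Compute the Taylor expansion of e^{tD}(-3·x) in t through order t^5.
- 3 t - 3 x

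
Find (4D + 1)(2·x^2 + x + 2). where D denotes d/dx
2 x^{2} + 17 x + 6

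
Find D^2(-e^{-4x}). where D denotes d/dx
- 16 e^{- 4 x}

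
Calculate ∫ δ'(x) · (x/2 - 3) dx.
- \frac{1}{2}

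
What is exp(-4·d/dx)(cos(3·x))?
\cos{\left(3 x - 12 \right)}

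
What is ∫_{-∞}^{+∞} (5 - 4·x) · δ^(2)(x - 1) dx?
0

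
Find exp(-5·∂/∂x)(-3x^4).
- 3 x^{4} + 60 x^{3} - 450 x^{2} + 1500 x - 1875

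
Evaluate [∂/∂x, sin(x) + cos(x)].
- \sin{\left(x \right)} + \cos{\left(x \right)}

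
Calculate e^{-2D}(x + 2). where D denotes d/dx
x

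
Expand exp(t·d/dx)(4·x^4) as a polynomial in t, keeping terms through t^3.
4 x \left(4 t^{3} + 6 t^{2} x + 4 t x^{2} + x^{3}\right)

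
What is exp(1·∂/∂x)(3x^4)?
3 x^{4} + 12 x^{3} + 18 x^{2} + 12 x + 3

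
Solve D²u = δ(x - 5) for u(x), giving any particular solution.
\frac{|x - 5|}{2}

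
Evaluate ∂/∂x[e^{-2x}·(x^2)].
2 x \left(1 - x\right) e^{- 2 x}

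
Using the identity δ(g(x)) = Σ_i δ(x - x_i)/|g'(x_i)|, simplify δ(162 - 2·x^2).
\frac{\delta(x - 9) + \delta(x + 9)}{36}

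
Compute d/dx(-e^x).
- e^{x}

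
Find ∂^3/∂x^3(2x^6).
240 x^{3}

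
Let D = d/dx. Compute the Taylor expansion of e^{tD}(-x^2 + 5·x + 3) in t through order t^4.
- t^{2} - t \left(2 x - 5\right) - x^{2} + 5 x + 3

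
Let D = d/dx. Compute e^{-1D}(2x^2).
2 x^{2} - 4 x + 2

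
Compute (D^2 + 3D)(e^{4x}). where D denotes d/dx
28 e^{4 x}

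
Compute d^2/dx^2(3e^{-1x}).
3 e^{- x}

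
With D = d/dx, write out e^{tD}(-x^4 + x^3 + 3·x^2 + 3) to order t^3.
t^{3} \left(1 - 4 x\right) + 3 t^{2} \left(- 2 x^{2} + x + 1\right) + t x \left(- 4 x^{2} + 3 x + 6\right) - x^{4} + x^{3} + 3 x^{2} + 3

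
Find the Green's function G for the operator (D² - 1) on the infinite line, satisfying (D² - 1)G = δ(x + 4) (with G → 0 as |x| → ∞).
-\frac{e^{-|x + 4|}}{2}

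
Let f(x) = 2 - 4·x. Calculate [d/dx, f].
-4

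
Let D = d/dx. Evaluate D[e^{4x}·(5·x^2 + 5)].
10 \left(2 x^{2} + x + 2\right) e^{4 x}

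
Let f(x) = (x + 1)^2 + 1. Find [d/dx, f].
2 x + 2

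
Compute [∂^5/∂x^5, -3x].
-15\frac{d^{4}}{dx^{4}}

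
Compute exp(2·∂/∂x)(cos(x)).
\cos{\left(x + 2 \right)}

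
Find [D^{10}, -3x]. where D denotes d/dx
-30D^{9}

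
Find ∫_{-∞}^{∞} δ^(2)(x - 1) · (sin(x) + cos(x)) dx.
- \sin{\left(1 \right)} - \cos{\left(1 \right)}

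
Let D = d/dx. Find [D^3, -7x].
-21D^{2}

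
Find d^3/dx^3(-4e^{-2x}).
32 e^{- 2 x}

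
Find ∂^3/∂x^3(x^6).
120 x^{3}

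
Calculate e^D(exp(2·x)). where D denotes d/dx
e^{2 x + 2}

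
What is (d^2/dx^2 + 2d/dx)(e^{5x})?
35 e^{5 x}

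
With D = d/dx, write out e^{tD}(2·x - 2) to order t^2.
2 t + 2 x - 2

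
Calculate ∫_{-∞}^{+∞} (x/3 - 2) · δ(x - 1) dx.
- \frac{5}{3}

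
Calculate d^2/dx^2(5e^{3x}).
45 e^{3 x}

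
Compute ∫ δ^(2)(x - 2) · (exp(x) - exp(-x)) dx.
2 \sinh{\left(2 \right)}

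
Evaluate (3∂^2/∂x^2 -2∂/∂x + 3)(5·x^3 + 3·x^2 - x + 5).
15 x^{3} - 21 x^{2} + 75 x + 35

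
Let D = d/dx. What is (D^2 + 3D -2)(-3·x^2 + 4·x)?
6 x^{2} - 26 x + 6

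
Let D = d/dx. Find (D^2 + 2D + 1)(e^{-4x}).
9 e^{- 4 x}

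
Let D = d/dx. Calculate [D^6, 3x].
18D^{5}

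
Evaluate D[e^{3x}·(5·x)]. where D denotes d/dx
\left(15 x + 5\right) e^{3 x}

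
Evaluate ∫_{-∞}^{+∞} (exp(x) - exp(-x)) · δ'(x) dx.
-2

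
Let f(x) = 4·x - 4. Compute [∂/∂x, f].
4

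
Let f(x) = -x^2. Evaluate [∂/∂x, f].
- 2 x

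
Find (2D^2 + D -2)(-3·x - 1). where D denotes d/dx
6 x - 1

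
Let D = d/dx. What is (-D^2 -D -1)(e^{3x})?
- 13 e^{3 x}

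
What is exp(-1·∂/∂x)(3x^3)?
3 x^{3} - 9 x^{2} + 9 x - 3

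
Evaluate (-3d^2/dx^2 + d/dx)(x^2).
2 x - 6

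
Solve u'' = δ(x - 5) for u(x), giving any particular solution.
\frac{|x - 5|}{2}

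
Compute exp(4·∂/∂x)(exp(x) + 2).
e^{x + 4} + 2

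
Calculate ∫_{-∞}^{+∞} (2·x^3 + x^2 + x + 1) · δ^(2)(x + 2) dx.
-22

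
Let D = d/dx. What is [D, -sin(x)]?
- \cos{\left(x \right)}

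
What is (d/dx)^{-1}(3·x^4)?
\frac{3 x^{5}}{5}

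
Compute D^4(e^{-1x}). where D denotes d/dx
e^{- x}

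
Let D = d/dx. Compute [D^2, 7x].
14D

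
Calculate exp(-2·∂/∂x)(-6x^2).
- 6 x^{2} + 24 x - 24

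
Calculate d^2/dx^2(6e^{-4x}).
96 e^{- 4 x}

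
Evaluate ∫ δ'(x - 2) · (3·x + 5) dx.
-3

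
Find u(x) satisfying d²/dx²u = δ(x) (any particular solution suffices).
\frac{|x|}{2}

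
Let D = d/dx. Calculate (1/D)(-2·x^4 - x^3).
- \frac{2 x^{5}}{5} - \frac{x^{4}}{4}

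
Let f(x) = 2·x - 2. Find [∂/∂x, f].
2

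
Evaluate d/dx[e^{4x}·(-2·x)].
\left(- 8 x - 2\right) e^{4 x}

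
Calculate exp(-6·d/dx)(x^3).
x^{3} - 18 x^{2} + 108 x - 216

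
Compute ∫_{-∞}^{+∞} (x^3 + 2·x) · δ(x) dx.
0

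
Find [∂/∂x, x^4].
4 x^{3}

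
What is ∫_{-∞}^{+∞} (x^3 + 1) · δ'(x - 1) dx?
-3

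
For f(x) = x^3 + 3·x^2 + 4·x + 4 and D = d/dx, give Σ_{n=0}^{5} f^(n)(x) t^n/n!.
t^{3} + 3 t^{2} \left(x + 1\right) + t \left(3 x^{2} + 6 x + 4\right) + x^{3} + 3 x^{2} + 4 x + 4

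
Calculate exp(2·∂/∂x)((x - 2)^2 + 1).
x^{2} + 1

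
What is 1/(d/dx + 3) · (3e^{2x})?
\frac{3 e^{2 x}}{5}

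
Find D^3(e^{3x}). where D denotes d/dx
27 e^{3 x}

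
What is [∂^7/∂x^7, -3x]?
-21\frac{d^{6}}{dx^{6}}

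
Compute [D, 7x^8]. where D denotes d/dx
56 x^{7}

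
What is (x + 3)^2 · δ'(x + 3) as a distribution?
0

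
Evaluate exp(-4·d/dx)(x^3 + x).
x^{3} - 12 x^{2} + 49 x - 68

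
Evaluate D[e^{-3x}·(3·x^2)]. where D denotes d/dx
3 x \left(2 - 3 x\right) e^{- 3 x}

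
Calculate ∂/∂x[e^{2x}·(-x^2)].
2 x \left(- x - 1\right) e^{2 x}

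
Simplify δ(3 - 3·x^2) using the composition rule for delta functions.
\frac{\delta(x - 1) + \delta(x + 1)}{6}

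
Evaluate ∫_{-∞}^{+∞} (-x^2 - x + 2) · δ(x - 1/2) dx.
\frac{5}{4}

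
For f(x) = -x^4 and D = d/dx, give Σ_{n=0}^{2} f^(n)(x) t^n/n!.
x^{2} \left(- 6 t^{2} - 4 t x - x^{2}\right)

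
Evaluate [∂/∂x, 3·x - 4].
3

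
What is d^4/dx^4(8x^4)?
192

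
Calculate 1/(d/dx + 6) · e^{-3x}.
\frac{e^{- 3 x}}{3}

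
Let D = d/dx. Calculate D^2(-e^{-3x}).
- 9 e^{- 3 x}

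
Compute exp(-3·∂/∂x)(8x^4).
8 x^{4} - 96 x^{3} + 432 x^{2} - 864 x + 648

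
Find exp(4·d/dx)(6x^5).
6 x^{5} + 120 x^{4} + 960 x^{3} + 3840 x^{2} + 7680 x + 6144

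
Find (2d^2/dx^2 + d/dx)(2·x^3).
6 x \left(x + 4\right)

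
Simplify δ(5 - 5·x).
\frac{\delta(x - 1)}{5}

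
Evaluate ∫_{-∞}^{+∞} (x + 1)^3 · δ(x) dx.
1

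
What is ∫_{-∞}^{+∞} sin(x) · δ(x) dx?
0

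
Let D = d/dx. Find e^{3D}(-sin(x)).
- \sin{\left(x + 3 \right)}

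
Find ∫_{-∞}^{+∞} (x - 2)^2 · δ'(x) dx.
4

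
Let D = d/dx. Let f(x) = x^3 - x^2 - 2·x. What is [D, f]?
3 x^{2} - 2 x - 2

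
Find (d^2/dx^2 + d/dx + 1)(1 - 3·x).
- 3 x - 2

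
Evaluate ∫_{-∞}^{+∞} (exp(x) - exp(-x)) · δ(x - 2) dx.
2 \sinh{\left(2 \right)}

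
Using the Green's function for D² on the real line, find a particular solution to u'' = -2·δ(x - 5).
-|x - 5|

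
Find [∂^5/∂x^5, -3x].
-15\frac{d^{4}}{dx^{4}}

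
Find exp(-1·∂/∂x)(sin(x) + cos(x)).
\sqrt{2} \cos{\left(- x + \frac{\pi}{4} + 1 \right)}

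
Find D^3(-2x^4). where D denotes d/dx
- 48 x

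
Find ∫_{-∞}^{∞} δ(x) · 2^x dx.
1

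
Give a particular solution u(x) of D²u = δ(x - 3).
\frac{|x - 3|}{2}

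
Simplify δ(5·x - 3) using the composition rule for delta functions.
\frac{\delta(x - 3/5)}{5}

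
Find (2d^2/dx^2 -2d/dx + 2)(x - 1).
2 x - 4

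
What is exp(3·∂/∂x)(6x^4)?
6 x^{4} + 72 x^{3} + 324 x^{2} + 648 x + 486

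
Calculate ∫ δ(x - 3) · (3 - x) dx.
0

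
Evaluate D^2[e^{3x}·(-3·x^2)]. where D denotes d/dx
\left(- 27 x^{2} - 36 x - 6\right) e^{3 x}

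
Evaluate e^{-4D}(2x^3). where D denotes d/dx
2 x^{3} - 24 x^{2} + 96 x - 128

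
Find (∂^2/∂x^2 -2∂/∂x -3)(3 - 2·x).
6 x - 5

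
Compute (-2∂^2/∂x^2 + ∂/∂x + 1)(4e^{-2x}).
- 36 e^{- 2 x}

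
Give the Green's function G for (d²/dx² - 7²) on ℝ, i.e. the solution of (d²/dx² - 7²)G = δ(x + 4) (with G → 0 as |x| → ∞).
-\frac{e^{-7|x + 4|}}{14}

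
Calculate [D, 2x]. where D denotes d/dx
2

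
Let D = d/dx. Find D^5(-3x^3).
0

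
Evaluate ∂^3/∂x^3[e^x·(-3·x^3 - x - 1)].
\left(- 3 x^{3} - 27 x^{2} - 55 x - 22\right) e^{x}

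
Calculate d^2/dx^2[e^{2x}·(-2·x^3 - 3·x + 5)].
8 \left(- x^{3} - 3 x^{2} - 3 x + 1\right) e^{2 x}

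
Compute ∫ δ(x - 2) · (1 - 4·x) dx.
-7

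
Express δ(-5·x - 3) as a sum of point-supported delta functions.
\frac{\delta(x + 3/5)}{5}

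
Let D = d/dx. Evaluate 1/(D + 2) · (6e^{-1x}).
6 e^{- x}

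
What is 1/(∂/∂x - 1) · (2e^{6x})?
\frac{2 e^{6 x}}{5}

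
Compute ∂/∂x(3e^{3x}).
9 e^{3 x}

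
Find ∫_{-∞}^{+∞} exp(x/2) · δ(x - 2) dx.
e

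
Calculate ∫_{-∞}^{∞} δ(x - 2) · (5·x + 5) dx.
15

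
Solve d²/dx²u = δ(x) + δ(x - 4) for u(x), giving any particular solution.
\frac{|x|}{2} + \frac{|x - 4|}{2}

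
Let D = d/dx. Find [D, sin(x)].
\cos{\left(x \right)}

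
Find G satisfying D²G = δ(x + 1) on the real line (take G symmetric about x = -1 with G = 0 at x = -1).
\frac{|x + 1|}{2}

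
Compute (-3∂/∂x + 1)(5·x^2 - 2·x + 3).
5 x^{2} - 32 x + 9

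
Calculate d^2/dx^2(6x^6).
180 x^{4}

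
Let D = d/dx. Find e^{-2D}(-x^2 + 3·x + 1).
- x^{2} + 7 x - 9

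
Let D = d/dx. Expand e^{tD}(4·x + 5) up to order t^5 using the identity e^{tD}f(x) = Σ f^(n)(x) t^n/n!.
4 t + 4 x + 5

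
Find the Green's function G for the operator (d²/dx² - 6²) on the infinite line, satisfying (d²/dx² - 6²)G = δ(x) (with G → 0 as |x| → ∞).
-\frac{e^{-6|x|}}{12}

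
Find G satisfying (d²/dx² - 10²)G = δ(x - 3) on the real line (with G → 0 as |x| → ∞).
-\frac{e^{-10|x - 3|}}{20}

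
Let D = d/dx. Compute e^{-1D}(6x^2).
6 x^{2} - 12 x + 6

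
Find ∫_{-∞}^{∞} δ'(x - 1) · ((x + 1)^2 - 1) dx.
-4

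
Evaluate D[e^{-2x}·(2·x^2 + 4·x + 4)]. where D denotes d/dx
4 \left(- x^{2} - x - 1\right) e^{- 2 x}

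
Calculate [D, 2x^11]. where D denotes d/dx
22 x^{10}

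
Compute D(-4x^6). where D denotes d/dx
- 24 x^{5}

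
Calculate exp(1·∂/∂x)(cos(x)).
\cos{\left(x + 1 \right)}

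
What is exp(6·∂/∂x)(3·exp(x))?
3 e^{x + 6}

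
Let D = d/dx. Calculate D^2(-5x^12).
- 660 x^{10}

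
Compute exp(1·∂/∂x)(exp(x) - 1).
e^{x + 1} - 1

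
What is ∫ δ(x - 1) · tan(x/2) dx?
\tan{\left(\frac{1}{2} \right)}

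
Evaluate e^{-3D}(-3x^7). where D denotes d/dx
- 3 x^{7} + 63 x^{6} - 567 x^{5} + 2835 x^{4} - 8505 x^{3} + 15309 x^{2} - 15309 x + 6561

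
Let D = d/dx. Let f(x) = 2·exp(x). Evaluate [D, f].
2 e^{x}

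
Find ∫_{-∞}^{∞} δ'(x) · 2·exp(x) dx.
-2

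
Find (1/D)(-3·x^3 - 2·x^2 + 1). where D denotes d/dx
- \frac{3 x^{4}}{4} - \frac{2 x^{3}}{3} + x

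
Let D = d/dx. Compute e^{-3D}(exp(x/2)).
e^{\frac{x}{2} - \frac{3}{2}}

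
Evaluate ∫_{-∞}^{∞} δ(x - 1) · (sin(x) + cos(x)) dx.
\cos{\left(1 \right)} + \sin{\left(1 \right)}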